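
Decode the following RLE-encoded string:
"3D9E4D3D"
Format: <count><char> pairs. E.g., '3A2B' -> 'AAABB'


Expanding each <count><char> pair:
  3D -> 'DDD'
  9E -> 'EEEEEEEEE'
  4D -> 'DDDD'
  3D -> 'DDD'

Decoded = DDDEEEEEEEEEDDDDDDD


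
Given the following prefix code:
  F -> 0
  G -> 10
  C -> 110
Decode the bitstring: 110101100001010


Decoding step by step:
Bits 110 -> C
Bits 10 -> G
Bits 110 -> C
Bits 0 -> F
Bits 0 -> F
Bits 0 -> F
Bits 10 -> G
Bits 10 -> G


Decoded message: CGCFFFGG


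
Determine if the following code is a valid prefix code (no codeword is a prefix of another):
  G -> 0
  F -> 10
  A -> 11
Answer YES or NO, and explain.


Checking each pair (does one codeword prefix another?):
  G='0' vs F='10': no prefix
  G='0' vs A='11': no prefix
  F='10' vs G='0': no prefix
  F='10' vs A='11': no prefix
  A='11' vs G='0': no prefix
  A='11' vs F='10': no prefix
No violation found over all pairs.

YES -- this is a valid prefix code. No codeword is a prefix of any other codeword.


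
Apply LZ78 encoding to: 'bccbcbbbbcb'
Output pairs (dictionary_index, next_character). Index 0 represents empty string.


LZ78 encoding steps:
Dictionary: {0: ''}
Step 1: w='' (idx 0), next='b' -> output (0, 'b'), add 'b' as idx 1
Step 2: w='' (idx 0), next='c' -> output (0, 'c'), add 'c' as idx 2
Step 3: w='c' (idx 2), next='b' -> output (2, 'b'), add 'cb' as idx 3
Step 4: w='cb' (idx 3), next='b' -> output (3, 'b'), add 'cbb' as idx 4
Step 5: w='b' (idx 1), next='b' -> output (1, 'b'), add 'bb' as idx 5
Step 6: w='cb' (idx 3), end of input -> output (3, '')


Encoded: [(0, 'b'), (0, 'c'), (2, 'b'), (3, 'b'), (1, 'b'), (3, '')]


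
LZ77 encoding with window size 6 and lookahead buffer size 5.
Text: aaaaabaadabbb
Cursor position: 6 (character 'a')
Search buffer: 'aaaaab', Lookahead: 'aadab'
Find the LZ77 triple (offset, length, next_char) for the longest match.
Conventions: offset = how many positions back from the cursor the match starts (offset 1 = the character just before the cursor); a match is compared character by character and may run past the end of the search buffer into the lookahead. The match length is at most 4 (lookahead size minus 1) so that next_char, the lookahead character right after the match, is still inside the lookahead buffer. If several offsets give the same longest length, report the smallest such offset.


Try each offset into the search buffer:
  offset=1 (pos 5, char 'b'): match length 0
  offset=2 (pos 4, char 'a'): match length 1
  offset=3 (pos 3, char 'a'): match length 2
  offset=4 (pos 2, char 'a'): match length 2
  offset=5 (pos 1, char 'a'): match length 2
  offset=6 (pos 0, char 'a'): match length 2
Longest match has length 2, found at offsets 3, 4, 5, 6; take the smallest, offset 3.
next_char = character at position 6 + 2 = 8 -> 'd'

Best match: offset=3, length=2 (matching 'aa' starting at position 3)
LZ77 triple: (3, 2, 'd')


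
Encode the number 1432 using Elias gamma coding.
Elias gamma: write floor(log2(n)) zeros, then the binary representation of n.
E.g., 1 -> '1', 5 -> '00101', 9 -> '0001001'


num_bits = floor(log2(1432)) + 1 = 11
leading_zeros = num_bits - 1 = 10
binary(1432) = 10110011000

Elias gamma(1432) = '0000000000' + '10110011000' = 000000000010110011000 (21 bits)


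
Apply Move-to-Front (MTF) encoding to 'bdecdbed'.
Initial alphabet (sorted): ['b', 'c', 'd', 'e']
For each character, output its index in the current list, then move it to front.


MTF encoding:
'b': index 0 in ['b', 'c', 'd', 'e'] -> ['b', 'c', 'd', 'e']
'd': index 2 in ['b', 'c', 'd', 'e'] -> ['d', 'b', 'c', 'e']
'e': index 3 in ['d', 'b', 'c', 'e'] -> ['e', 'd', 'b', 'c']
'c': index 3 in ['e', 'd', 'b', 'c'] -> ['c', 'e', 'd', 'b']
'd': index 2 in ['c', 'e', 'd', 'b'] -> ['d', 'c', 'e', 'b']
'b': index 3 in ['d', 'c', 'e', 'b'] -> ['b', 'd', 'c', 'e']
'e': index 3 in ['b', 'd', 'c', 'e'] -> ['e', 'b', 'd', 'c']
'd': index 2 in ['e', 'b', 'd', 'c'] -> ['d', 'e', 'b', 'c']


Output: [0, 2, 3, 3, 2, 3, 3, 2]


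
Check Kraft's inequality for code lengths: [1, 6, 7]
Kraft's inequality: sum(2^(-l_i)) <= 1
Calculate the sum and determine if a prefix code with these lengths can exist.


Sum = 2^(-1) + 2^(-6) + 2^(-7)
    = 0.5 + 0.015625 + 0.0078125
    = 67/128 = 0.5234375
Since 0.5234375 <= 1, Kraft's inequality IS satisfied.
A prefix code with these lengths CAN exist.

Kraft sum = 0.5234375. Satisfied.


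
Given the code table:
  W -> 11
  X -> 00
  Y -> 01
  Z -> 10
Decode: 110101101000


Decoding:
11 -> W
01 -> Y
01 -> Y
10 -> Z
10 -> Z
00 -> X


Result: WYYZZX


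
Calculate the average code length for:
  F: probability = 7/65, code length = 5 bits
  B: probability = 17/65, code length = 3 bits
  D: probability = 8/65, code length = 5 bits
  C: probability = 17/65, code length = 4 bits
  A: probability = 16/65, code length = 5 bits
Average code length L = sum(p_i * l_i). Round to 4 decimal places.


Weighted contributions p_i * l_i:
  F: (7/65) * 5 = 35/65
  B: (17/65) * 3 = 51/65
  D: (8/65) * 5 = 40/65
  C: (17/65) * 4 = 68/65
  A: (16/65) * 5 = 80/65
Sum = (35 + 51 + 40 + 68 + 80)/65 = 274/65

L = 274/65 = 4.2154 bits/symbol


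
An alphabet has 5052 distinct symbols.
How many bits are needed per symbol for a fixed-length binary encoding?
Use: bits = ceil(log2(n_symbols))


log2(5052) = 12.3026
Bracket: 2^12 = 4096 < 5052 <= 2^13 = 8192
So ceil(log2(5052)) = 13

bits = ceil(log2(5052)) = ceil(12.3026) = 13 bits


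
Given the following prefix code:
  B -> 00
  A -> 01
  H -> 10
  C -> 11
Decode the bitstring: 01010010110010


Decoding step by step:
Bits 01 -> A
Bits 01 -> A
Bits 00 -> B
Bits 10 -> H
Bits 11 -> C
Bits 00 -> B
Bits 10 -> H


Decoded message: AABHCBH


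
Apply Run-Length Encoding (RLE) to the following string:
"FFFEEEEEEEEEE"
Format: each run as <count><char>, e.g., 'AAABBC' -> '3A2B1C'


Scanning runs left to right:
  i=0: run of 'F' x 3 -> '3F'
  i=3: run of 'E' x 10 -> '10E'

RLE = 3F10E


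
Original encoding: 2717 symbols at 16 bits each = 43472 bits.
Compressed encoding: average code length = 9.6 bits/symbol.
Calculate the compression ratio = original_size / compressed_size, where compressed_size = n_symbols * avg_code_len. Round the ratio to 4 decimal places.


original_size = n_symbols * orig_bits = 2717 * 16 = 43472 bits
compressed_size = n_symbols * avg_code_len = 2717 * 9.6 = 26083.2 bits
ratio = original_size / compressed_size = 43472 / 26083.2 = 1.6667

Compression ratio = 1.6667


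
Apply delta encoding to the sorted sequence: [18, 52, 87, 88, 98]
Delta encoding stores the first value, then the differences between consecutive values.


First value: 18
Deltas:
  52 - 18 = 34
  87 - 52 = 35
  88 - 87 = 1
  98 - 88 = 10


Delta encoded: [18, 34, 35, 1, 10]


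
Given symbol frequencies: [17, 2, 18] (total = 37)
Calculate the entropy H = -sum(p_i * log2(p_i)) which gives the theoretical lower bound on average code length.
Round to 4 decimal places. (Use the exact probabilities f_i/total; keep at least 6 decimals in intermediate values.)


Per-symbol terms -p_i * log2(p_i) with p_i = f_i/37:
  p = 17/37 = 0.459459: log2(p) = -1.121991, -p*log2(p) = 0.515509
  p = 2/37 = 0.054054: log2(p) = -4.209453, -p*log2(p) = 0.227538
  p = 18/37 = 0.486486: log2(p) = -1.039528, -p*log2(p) = 0.505717
H = 0.515509 + 0.227538 + 0.505717 = 1.248764

H = 1.2488 bits/symbol


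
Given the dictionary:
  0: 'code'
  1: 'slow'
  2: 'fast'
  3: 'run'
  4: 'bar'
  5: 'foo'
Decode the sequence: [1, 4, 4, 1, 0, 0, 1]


Look up each index in the dictionary:
  1 -> 'slow'
  4 -> 'bar'
  4 -> 'bar'
  1 -> 'slow'
  0 -> 'code'
  0 -> 'code'
  1 -> 'slow'

Decoded: "slow bar bar slow code code slow"


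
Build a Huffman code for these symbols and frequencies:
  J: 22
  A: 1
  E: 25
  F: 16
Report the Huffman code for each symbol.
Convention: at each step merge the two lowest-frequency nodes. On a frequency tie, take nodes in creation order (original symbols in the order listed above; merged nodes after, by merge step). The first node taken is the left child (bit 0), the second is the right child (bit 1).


Huffman tree construction:
Step 1: Merge A(1) + F(16) = 17
Step 2: Merge (A+F)(17) + J(22) = 39
Step 3: Merge E(25) + ((A+F)+J)(39) = 64
Read each symbol's code off the tree from the root (left child = 0, right child = 1).

Codes:
  J: 11 (length 2)
  A: 100 (length 3)
  E: 0 (length 1)
  F: 101 (length 3)
Average code length: 120/64 = 1.8750 bits/symbol


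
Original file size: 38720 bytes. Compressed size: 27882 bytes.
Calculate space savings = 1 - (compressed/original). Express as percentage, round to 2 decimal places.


ratio = compressed/original = 27882/38720 = 0.720093
savings = 1 - ratio = 1 - 0.720093 = 0.279907
as a percentage: 0.279907 * 100 = 27.99%

Space savings = 1 - 27882/38720 = 27.99%


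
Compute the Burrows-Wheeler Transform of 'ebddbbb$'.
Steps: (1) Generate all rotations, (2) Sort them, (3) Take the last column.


Rotations (sorted):
  0: $ebddbbb -> last char: b
  1: b$ebddbb -> last char: b
  2: bb$ebddb -> last char: b
  3: bbb$ebdd -> last char: d
  4: bddbbb$e -> last char: e
  5: dbbb$ebd -> last char: d
  6: ddbbb$eb -> last char: b
  7: ebddbbb$ -> last char: $


BWT = bbbdedb$


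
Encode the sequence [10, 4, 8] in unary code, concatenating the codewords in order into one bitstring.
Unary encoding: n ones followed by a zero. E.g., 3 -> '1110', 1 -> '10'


Encode each number as n ones followed by a terminating 0:
  10 -> 11111111110 (11 bits)
  4 -> 11110 (5 bits)
  8 -> 111111110 (9 bits)
Total length = 11 + 5 + 9 = 25 bits.

Unary([10, 4, 8]) = 1111111111011110111111110 (25 bits)


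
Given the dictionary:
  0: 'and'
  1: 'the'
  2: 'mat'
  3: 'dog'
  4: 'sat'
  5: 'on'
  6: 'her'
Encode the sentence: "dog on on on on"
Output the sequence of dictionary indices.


Look up each word in the dictionary:
  'dog' -> 3
  'on' -> 5
  'on' -> 5
  'on' -> 5
  'on' -> 5

Encoded: [3, 5, 5, 5, 5]


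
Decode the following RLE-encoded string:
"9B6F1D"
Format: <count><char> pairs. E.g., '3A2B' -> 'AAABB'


Expanding each <count><char> pair:
  9B -> 'BBBBBBBBB'
  6F -> 'FFFFFF'
  1D -> 'D'

Decoded = BBBBBBBBBFFFFFFD


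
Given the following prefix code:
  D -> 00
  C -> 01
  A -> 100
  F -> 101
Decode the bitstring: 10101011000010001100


Decoding step by step:
Bits 101 -> F
Bits 01 -> C
Bits 01 -> C
Bits 100 -> A
Bits 00 -> D
Bits 100 -> A
Bits 01 -> C
Bits 100 -> A


Decoded message: FCCADACA


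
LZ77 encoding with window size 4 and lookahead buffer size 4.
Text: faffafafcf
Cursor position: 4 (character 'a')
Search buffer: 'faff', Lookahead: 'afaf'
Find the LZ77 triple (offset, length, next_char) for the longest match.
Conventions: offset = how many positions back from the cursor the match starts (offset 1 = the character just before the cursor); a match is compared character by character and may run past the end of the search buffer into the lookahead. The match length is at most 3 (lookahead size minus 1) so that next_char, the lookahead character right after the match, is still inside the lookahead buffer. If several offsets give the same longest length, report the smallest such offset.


Try each offset into the search buffer:
  offset=1 (pos 3, char 'f'): match length 0
  offset=2 (pos 2, char 'f'): match length 0
  offset=3 (pos 1, char 'a'): match length 2
  offset=4 (pos 0, char 'f'): match length 0
Longest match has length 2 at offset 3.
next_char = character at position 4 + 2 = 6 -> 'a'

Best match: offset=3, length=2 (matching 'af' starting at position 1)
LZ77 triple: (3, 2, 'a')


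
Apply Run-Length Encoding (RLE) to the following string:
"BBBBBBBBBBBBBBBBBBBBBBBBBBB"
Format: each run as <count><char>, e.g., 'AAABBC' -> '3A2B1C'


Scanning runs left to right:
  i=0: run of 'B' x 27 -> '27B'

RLE = 27B


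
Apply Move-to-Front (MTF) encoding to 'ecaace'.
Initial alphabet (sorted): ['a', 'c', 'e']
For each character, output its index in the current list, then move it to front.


MTF encoding:
'e': index 2 in ['a', 'c', 'e'] -> ['e', 'a', 'c']
'c': index 2 in ['e', 'a', 'c'] -> ['c', 'e', 'a']
'a': index 2 in ['c', 'e', 'a'] -> ['a', 'c', 'e']
'a': index 0 in ['a', 'c', 'e'] -> ['a', 'c', 'e']
'c': index 1 in ['a', 'c', 'e'] -> ['c', 'a', 'e']
'e': index 2 in ['c', 'a', 'e'] -> ['e', 'c', 'a']


Output: [2, 2, 2, 0, 1, 2]


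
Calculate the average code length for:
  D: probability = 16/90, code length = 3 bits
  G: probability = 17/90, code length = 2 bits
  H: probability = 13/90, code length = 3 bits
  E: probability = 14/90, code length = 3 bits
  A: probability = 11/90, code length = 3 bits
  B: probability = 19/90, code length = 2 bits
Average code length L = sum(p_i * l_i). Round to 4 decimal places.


Weighted contributions p_i * l_i:
  D: (16/90) * 3 = 48/90
  G: (17/90) * 2 = 34/90
  H: (13/90) * 3 = 39/90
  E: (14/90) * 3 = 42/90
  A: (11/90) * 3 = 33/90
  B: (19/90) * 2 = 38/90
Sum = (48 + 34 + 39 + 42 + 33 + 38)/90 = 234/90

L = 234/90 = 2.6000 bits/symbol


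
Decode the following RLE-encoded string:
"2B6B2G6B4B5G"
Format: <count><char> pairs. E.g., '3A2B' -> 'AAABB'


Expanding each <count><char> pair:
  2B -> 'BB'
  6B -> 'BBBBBB'
  2G -> 'GG'
  6B -> 'BBBBBB'
  4B -> 'BBBB'
  5G -> 'GGGGG'

Decoded = BBBBBBBBGGBBBBBBBBBBGGGGG


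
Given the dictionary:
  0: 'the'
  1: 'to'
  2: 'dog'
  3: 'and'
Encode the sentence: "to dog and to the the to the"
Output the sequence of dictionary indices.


Look up each word in the dictionary:
  'to' -> 1
  'dog' -> 2
  'and' -> 3
  'to' -> 1
  'the' -> 0
  'the' -> 0
  'to' -> 1
  'the' -> 0

Encoded: [1, 2, 3, 1, 0, 0, 1, 0]


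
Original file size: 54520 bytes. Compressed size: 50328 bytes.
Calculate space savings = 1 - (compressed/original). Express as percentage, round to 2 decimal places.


ratio = compressed/original = 50328/54520 = 0.923111
savings = 1 - ratio = 1 - 0.923111 = 0.076889
as a percentage: 0.076889 * 100 = 7.69%

Space savings = 1 - 50328/54520 = 7.69%


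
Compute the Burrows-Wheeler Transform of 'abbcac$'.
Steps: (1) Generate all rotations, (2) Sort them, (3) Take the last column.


Rotations (sorted):
  0: $abbcac -> last char: c
  1: abbcac$ -> last char: $
  2: ac$abbc -> last char: c
  3: bbcac$a -> last char: a
  4: bcac$ab -> last char: b
  5: c$abbca -> last char: a
  6: cac$abb -> last char: b


BWT = c$cabab


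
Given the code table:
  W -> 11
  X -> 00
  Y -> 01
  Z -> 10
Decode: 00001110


Decoding:
00 -> X
00 -> X
11 -> W
10 -> Z


Result: XXWZ


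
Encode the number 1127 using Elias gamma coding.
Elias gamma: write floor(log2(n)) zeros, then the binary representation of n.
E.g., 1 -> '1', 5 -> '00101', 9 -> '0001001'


num_bits = floor(log2(1127)) + 1 = 11
leading_zeros = num_bits - 1 = 10
binary(1127) = 10001100111

Elias gamma(1127) = '0000000000' + '10001100111' = 000000000010001100111 (21 bits)


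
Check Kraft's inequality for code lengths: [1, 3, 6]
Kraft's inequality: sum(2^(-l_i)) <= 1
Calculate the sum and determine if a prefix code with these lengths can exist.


Sum = 2^(-1) + 2^(-3) + 2^(-6)
    = 0.5 + 0.125 + 0.015625
    = 41/64 = 0.640625
Since 0.640625 <= 1, Kraft's inequality IS satisfied.
A prefix code with these lengths CAN exist.

Kraft sum = 0.640625. Satisfied.


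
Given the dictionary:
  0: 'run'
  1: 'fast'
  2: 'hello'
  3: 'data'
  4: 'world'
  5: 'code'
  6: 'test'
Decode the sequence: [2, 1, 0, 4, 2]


Look up each index in the dictionary:
  2 -> 'hello'
  1 -> 'fast'
  0 -> 'run'
  4 -> 'world'
  2 -> 'hello'

Decoded: "hello fast run world hello"


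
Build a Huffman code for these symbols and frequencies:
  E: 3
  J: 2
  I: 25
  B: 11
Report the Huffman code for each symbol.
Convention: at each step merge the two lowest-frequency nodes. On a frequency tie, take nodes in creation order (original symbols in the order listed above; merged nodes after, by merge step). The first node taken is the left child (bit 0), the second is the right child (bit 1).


Huffman tree construction:
Step 1: Merge J(2) + E(3) = 5
Step 2: Merge (J+E)(5) + B(11) = 16
Step 3: Merge ((J+E)+B)(16) + I(25) = 41
Read each symbol's code off the tree from the root (left child = 0, right child = 1).

Codes:
  E: 001 (length 3)
  J: 000 (length 3)
  I: 1 (length 1)
  B: 01 (length 2)
Average code length: 62/41 = 1.5122 bits/symbol


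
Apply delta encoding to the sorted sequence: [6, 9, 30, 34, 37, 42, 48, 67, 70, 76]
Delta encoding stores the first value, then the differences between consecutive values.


First value: 6
Deltas:
  9 - 6 = 3
  30 - 9 = 21
  34 - 30 = 4
  37 - 34 = 3
  42 - 37 = 5
  48 - 42 = 6
  67 - 48 = 19
  70 - 67 = 3
  76 - 70 = 6


Delta encoded: [6, 3, 21, 4, 3, 5, 6, 19, 3, 6]


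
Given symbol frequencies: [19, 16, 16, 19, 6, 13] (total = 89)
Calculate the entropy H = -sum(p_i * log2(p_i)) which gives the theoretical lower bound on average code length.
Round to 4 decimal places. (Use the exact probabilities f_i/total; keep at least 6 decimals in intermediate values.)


Per-symbol terms -p_i * log2(p_i) with p_i = f_i/89:
  p = 19/89 = 0.213483: log2(p) = -2.227806, -p*log2(p) = 0.475599
  p = 16/89 = 0.179775: log2(p) = -2.475733, -p*log2(p) = 0.445076
  p = 16/89 = 0.179775: log2(p) = -2.475733, -p*log2(p) = 0.445076
  p = 19/89 = 0.213483: log2(p) = -2.227806, -p*log2(p) = 0.475599
  p = 6/89 = 0.067416: log2(p) = -3.890771, -p*log2(p) = 0.262299
  p = 13/89 = 0.146067: log2(p) = -2.775294, -p*log2(p) = 0.405380
H = 0.475599 + 0.445076 + 0.445076 + 0.475599 + 0.262299 + 0.405380 = 2.509029

H = 2.509 bits/symbol


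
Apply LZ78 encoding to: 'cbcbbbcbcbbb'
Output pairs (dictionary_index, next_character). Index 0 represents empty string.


LZ78 encoding steps:
Dictionary: {0: ''}
Step 1: w='' (idx 0), next='c' -> output (0, 'c'), add 'c' as idx 1
Step 2: w='' (idx 0), next='b' -> output (0, 'b'), add 'b' as idx 2
Step 3: w='c' (idx 1), next='b' -> output (1, 'b'), add 'cb' as idx 3
Step 4: w='b' (idx 2), next='b' -> output (2, 'b'), add 'bb' as idx 4
Step 5: w='cb' (idx 3), next='c' -> output (3, 'c'), add 'cbc' as idx 5
Step 6: w='bb' (idx 4), next='b' -> output (4, 'b'), add 'bbb' as idx 6


Encoded: [(0, 'c'), (0, 'b'), (1, 'b'), (2, 'b'), (3, 'c'), (4, 'b')]


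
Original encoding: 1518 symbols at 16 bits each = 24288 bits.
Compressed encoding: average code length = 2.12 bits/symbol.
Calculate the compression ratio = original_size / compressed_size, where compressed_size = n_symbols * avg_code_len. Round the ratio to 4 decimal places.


original_size = n_symbols * orig_bits = 1518 * 16 = 24288 bits
compressed_size = n_symbols * avg_code_len = 1518 * 2.12 = 3218.16 bits
ratio = original_size / compressed_size = 24288 / 3218.16 = 7.5472

Compression ratio = 7.5472


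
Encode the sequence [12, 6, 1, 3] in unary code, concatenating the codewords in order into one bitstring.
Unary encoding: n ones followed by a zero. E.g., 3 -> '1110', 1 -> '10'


Encode each number as n ones followed by a terminating 0:
  12 -> 1111111111110 (13 bits)
  6 -> 1111110 (7 bits)
  1 -> 10 (2 bits)
  3 -> 1110 (4 bits)
Total length = 13 + 7 + 2 + 4 = 26 bits.

Unary([12, 6, 1, 3]) = 11111111111101111110101110 (26 bits)


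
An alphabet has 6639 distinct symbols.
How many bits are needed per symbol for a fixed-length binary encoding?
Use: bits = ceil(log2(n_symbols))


log2(6639) = 12.6968
Bracket: 2^12 = 4096 < 6639 <= 2^13 = 8192
So ceil(log2(6639)) = 13

bits = ceil(log2(6639)) = ceil(12.6968) = 13 bits


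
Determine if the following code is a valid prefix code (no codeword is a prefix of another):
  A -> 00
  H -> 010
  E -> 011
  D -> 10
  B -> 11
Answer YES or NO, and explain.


Checking each pair (does one codeword prefix another?):
  A='00' vs H='010': no prefix
  A='00' vs E='011': no prefix
  A='00' vs D='10': no prefix
  A='00' vs B='11': no prefix
  H='010' vs A='00': no prefix
  H='010' vs E='011': no prefix
  H='010' vs D='10': no prefix
  H='010' vs B='11': no prefix
  E='011' vs A='00': no prefix
  E='011' vs H='010': no prefix
  E='011' vs D='10': no prefix
  E='011' vs B='11': no prefix
  D='10' vs A='00': no prefix
  D='10' vs H='010': no prefix
  D='10' vs E='011': no prefix
  D='10' vs B='11': no prefix
  B='11' vs A='00': no prefix
  B='11' vs H='010': no prefix
  B='11' vs E='011': no prefix
  B='11' vs D='10': no prefix
No violation found over all pairs.

YES -- this is a valid prefix code. No codeword is a prefix of any other codeword.


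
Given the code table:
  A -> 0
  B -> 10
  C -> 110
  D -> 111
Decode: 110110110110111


Decoding:
110 -> C
110 -> C
110 -> C
110 -> C
111 -> D


Result: CCCCD


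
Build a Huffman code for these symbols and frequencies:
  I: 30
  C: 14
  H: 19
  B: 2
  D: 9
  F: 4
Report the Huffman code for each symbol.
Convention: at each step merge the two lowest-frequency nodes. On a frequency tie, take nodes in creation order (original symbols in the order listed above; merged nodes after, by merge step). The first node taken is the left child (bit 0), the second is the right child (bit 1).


Huffman tree construction:
Step 1: Merge B(2) + F(4) = 6
Step 2: Merge (B+F)(6) + D(9) = 15
Step 3: Merge C(14) + ((B+F)+D)(15) = 29
Step 4: Merge H(19) + (C+((B+F)+D))(29) = 48
Step 5: Merge I(30) + (H+(C+((B+F)+D)))(48) = 78
Read each symbol's code off the tree from the root (left child = 0, right child = 1).

Codes:
  I: 0 (length 1)
  C: 110 (length 3)
  H: 10 (length 2)
  B: 11100 (length 5)
  D: 1111 (length 4)
  F: 11101 (length 5)
Average code length: 176/78 = 2.2564 bits/symbol


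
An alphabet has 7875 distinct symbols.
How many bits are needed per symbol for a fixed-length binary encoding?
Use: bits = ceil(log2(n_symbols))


log2(7875) = 12.9431
Bracket: 2^12 = 4096 < 7875 <= 2^13 = 8192
So ceil(log2(7875)) = 13

bits = ceil(log2(7875)) = ceil(12.9431) = 13 bits


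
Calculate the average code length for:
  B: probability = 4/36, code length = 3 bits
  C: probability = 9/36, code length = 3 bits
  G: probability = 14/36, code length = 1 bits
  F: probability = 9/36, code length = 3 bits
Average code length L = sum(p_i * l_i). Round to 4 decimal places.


Weighted contributions p_i * l_i:
  B: (4/36) * 3 = 12/36
  C: (9/36) * 3 = 27/36
  G: (14/36) * 1 = 14/36
  F: (9/36) * 3 = 27/36
Sum = (12 + 27 + 14 + 27)/36 = 80/36

L = 80/36 = 2.2222 bits/symbol


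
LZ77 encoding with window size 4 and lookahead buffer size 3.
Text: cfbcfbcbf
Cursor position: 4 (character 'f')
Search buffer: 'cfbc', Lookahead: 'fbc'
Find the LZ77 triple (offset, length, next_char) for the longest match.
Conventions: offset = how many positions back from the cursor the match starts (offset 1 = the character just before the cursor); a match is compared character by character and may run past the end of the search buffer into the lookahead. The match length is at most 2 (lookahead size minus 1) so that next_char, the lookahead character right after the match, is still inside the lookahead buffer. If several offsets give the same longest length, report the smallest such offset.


Try each offset into the search buffer:
  offset=1 (pos 3, char 'c'): match length 0
  offset=2 (pos 2, char 'b'): match length 0
  offset=3 (pos 1, char 'f'): match length 2
  offset=4 (pos 0, char 'c'): match length 0
Longest match has length 2 at offset 3.
next_char = character at position 4 + 2 = 6 -> 'c'

Best match: offset=3, length=2 (matching 'fb' starting at position 1)
LZ77 triple: (3, 2, 'c')


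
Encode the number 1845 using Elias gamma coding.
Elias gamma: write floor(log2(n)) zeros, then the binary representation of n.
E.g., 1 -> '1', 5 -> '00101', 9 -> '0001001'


num_bits = floor(log2(1845)) + 1 = 11
leading_zeros = num_bits - 1 = 10
binary(1845) = 11100110101

Elias gamma(1845) = '0000000000' + '11100110101' = 000000000011100110101 (21 bits)


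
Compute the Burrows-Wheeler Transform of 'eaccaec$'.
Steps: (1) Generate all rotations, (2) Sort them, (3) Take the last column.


Rotations (sorted):
  0: $eaccaec -> last char: c
  1: accaec$e -> last char: e
  2: aec$eacc -> last char: c
  3: c$eaccae -> last char: e
  4: caec$eac -> last char: c
  5: ccaec$ea -> last char: a
  6: eaccaec$ -> last char: $
  7: ec$eacca -> last char: a


BWT = cececa$a


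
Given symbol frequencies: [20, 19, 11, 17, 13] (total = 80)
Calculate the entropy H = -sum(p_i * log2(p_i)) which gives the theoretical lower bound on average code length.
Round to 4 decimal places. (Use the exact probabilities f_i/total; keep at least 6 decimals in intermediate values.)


Per-symbol terms -p_i * log2(p_i) with p_i = f_i/80:
  p = 20/80 = 0.250000: log2(p) = -2.000000, -p*log2(p) = 0.500000
  p = 19/80 = 0.237500: log2(p) = -2.074001, -p*log2(p) = 0.492575
  p = 11/80 = 0.137500: log2(p) = -2.862496, -p*log2(p) = 0.393593
  p = 17/80 = 0.212500: log2(p) = -2.234465, -p*log2(p) = 0.474824
  p = 13/80 = 0.162500: log2(p) = -2.621488, -p*log2(p) = 0.425992
H = 0.500000 + 0.492575 + 0.393593 + 0.474824 + 0.425992 = 2.286984

H = 2.287 bits/symbol


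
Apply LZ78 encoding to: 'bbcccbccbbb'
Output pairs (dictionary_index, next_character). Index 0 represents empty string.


LZ78 encoding steps:
Dictionary: {0: ''}
Step 1: w='' (idx 0), next='b' -> output (0, 'b'), add 'b' as idx 1
Step 2: w='b' (idx 1), next='c' -> output (1, 'c'), add 'bc' as idx 2
Step 3: w='' (idx 0), next='c' -> output (0, 'c'), add 'c' as idx 3
Step 4: w='c' (idx 3), next='b' -> output (3, 'b'), add 'cb' as idx 4
Step 5: w='c' (idx 3), next='c' -> output (3, 'c'), add 'cc' as idx 5
Step 6: w='b' (idx 1), next='b' -> output (1, 'b'), add 'bb' as idx 6
Step 7: w='b' (idx 1), end of input -> output (1, '')


Encoded: [(0, 'b'), (1, 'c'), (0, 'c'), (3, 'b'), (3, 'c'), (1, 'b'), (1, '')]


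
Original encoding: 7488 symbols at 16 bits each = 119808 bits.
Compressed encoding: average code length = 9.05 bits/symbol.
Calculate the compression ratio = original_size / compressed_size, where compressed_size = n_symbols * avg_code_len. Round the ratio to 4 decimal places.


original_size = n_symbols * orig_bits = 7488 * 16 = 119808 bits
compressed_size = n_symbols * avg_code_len = 7488 * 9.05 = 67766.4 bits
ratio = original_size / compressed_size = 119808 / 67766.4 = 1.768

Compression ratio = 1.768


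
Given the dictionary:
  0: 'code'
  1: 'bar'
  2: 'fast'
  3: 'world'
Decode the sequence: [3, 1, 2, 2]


Look up each index in the dictionary:
  3 -> 'world'
  1 -> 'bar'
  2 -> 'fast'
  2 -> 'fast'

Decoded: "world bar fast fast"


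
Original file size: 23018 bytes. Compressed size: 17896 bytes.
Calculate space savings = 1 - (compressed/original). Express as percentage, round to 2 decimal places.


ratio = compressed/original = 17896/23018 = 0.777478
savings = 1 - ratio = 1 - 0.777478 = 0.222522
as a percentage: 0.222522 * 100 = 22.25%

Space savings = 1 - 17896/23018 = 22.25%


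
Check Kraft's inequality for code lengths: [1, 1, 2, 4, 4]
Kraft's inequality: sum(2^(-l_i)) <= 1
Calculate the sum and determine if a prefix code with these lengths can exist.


Sum = 2^(-1) + 2^(-1) + 2^(-2) + 2^(-4) + 2^(-4)
    = 0.5 + 0.5 + 0.25 + 0.0625 + 0.0625
    = 22/16 = 1.375
Since 1.375 > 1, Kraft's inequality is NOT satisfied.
A prefix code with these lengths CANNOT exist.

Kraft sum = 1.375. Not satisfied.


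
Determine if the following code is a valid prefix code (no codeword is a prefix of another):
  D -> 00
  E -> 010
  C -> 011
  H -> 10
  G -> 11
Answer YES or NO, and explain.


Checking each pair (does one codeword prefix another?):
  D='00' vs E='010': no prefix
  D='00' vs C='011': no prefix
  D='00' vs H='10': no prefix
  D='00' vs G='11': no prefix
  E='010' vs D='00': no prefix
  E='010' vs C='011': no prefix
  E='010' vs H='10': no prefix
  E='010' vs G='11': no prefix
  C='011' vs D='00': no prefix
  C='011' vs E='010': no prefix
  C='011' vs H='10': no prefix
  C='011' vs G='11': no prefix
  H='10' vs D='00': no prefix
  H='10' vs E='010': no prefix
  H='10' vs C='011': no prefix
  H='10' vs G='11': no prefix
  G='11' vs D='00': no prefix
  G='11' vs E='010': no prefix
  G='11' vs C='011': no prefix
  G='11' vs H='10': no prefix
No violation found over all pairs.

YES -- this is a valid prefix code. No codeword is a prefix of any other codeword.


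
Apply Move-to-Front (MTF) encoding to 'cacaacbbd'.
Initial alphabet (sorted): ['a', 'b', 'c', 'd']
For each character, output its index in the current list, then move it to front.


MTF encoding:
'c': index 2 in ['a', 'b', 'c', 'd'] -> ['c', 'a', 'b', 'd']
'a': index 1 in ['c', 'a', 'b', 'd'] -> ['a', 'c', 'b', 'd']
'c': index 1 in ['a', 'c', 'b', 'd'] -> ['c', 'a', 'b', 'd']
'a': index 1 in ['c', 'a', 'b', 'd'] -> ['a', 'c', 'b', 'd']
'a': index 0 in ['a', 'c', 'b', 'd'] -> ['a', 'c', 'b', 'd']
'c': index 1 in ['a', 'c', 'b', 'd'] -> ['c', 'a', 'b', 'd']
'b': index 2 in ['c', 'a', 'b', 'd'] -> ['b', 'c', 'a', 'd']
'b': index 0 in ['b', 'c', 'a', 'd'] -> ['b', 'c', 'a', 'd']
'd': index 3 in ['b', 'c', 'a', 'd'] -> ['d', 'b', 'c', 'a']


Output: [2, 1, 1, 1, 0, 1, 2, 0, 3]


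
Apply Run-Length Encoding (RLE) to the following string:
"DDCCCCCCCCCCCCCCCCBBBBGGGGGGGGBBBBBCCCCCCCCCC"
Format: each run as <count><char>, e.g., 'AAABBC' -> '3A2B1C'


Scanning runs left to right:
  i=0: run of 'D' x 2 -> '2D'
  i=2: run of 'C' x 16 -> '16C'
  i=18: run of 'B' x 4 -> '4B'
  i=22: run of 'G' x 8 -> '8G'
  i=30: run of 'B' x 5 -> '5B'
  i=35: run of 'C' x 10 -> '10C'

RLE = 2D16C4B8G5B10C


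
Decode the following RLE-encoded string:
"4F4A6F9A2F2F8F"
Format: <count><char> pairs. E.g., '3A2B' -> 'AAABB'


Expanding each <count><char> pair:
  4F -> 'FFFF'
  4A -> 'AAAA'
  6F -> 'FFFFFF'
  9A -> 'AAAAAAAAA'
  2F -> 'FF'
  2F -> 'FF'
  8F -> 'FFFFFFFF'

Decoded = FFFFAAAAFFFFFFAAAAAAAAAFFFFFFFFFFFF


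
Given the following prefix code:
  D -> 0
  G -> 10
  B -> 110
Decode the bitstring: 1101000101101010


Decoding step by step:
Bits 110 -> B
Bits 10 -> G
Bits 0 -> D
Bits 0 -> D
Bits 10 -> G
Bits 110 -> B
Bits 10 -> G
Bits 10 -> G


Decoded message: BGDDGBGG


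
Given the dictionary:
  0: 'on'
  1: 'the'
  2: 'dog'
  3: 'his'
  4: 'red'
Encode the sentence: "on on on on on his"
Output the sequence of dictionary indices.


Look up each word in the dictionary:
  'on' -> 0
  'on' -> 0
  'on' -> 0
  'on' -> 0
  'on' -> 0
  'his' -> 3

Encoded: [0, 0, 0, 0, 0, 3]


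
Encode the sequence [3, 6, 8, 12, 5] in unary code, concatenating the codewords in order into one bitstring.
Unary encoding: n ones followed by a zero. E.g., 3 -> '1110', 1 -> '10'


Encode each number as n ones followed by a terminating 0:
  3 -> 1110 (4 bits)
  6 -> 1111110 (7 bits)
  8 -> 111111110 (9 bits)
  12 -> 1111111111110 (13 bits)
  5 -> 111110 (6 bits)
Total length = 4 + 7 + 9 + 13 + 6 = 39 bits.

Unary([3, 6, 8, 12, 5]) = 111011111101111111101111111111110111110 (39 bits)


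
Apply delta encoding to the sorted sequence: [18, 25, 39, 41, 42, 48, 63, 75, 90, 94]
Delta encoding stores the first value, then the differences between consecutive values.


First value: 18
Deltas:
  25 - 18 = 7
  39 - 25 = 14
  41 - 39 = 2
  42 - 41 = 1
  48 - 42 = 6
  63 - 48 = 15
  75 - 63 = 12
  90 - 75 = 15
  94 - 90 = 4


Delta encoded: [18, 7, 14, 2, 1, 6, 15, 12, 15, 4]


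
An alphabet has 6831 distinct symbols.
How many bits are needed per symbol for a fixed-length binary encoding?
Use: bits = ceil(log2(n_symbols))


log2(6831) = 12.7379
Bracket: 2^12 = 4096 < 6831 <= 2^13 = 8192
So ceil(log2(6831)) = 13

bits = ceil(log2(6831)) = ceil(12.7379) = 13 bits


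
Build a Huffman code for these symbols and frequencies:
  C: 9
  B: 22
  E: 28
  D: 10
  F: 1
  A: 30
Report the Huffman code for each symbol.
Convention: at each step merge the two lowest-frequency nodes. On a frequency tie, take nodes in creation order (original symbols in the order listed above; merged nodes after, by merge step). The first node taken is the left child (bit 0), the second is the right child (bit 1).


Huffman tree construction:
Step 1: Merge F(1) + C(9) = 10
Step 2: Merge D(10) + (F+C)(10) = 20
Step 3: Merge (D+(F+C))(20) + B(22) = 42
Step 4: Merge E(28) + A(30) = 58
Step 5: Merge ((D+(F+C))+B)(42) + (E+A)(58) = 100
Read each symbol's code off the tree from the root (left child = 0, right child = 1).

Codes:
  C: 0011 (length 4)
  B: 01 (length 2)
  E: 10 (length 2)
  D: 000 (length 3)
  F: 0010 (length 4)
  A: 11 (length 2)
Average code length: 230/100 = 2.3000 bits/symbol


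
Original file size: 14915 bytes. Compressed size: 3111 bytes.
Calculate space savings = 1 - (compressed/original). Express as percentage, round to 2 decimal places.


ratio = compressed/original = 3111/14915 = 0.208582
savings = 1 - ratio = 1 - 0.208582 = 0.791418
as a percentage: 0.791418 * 100 = 79.14%

Space savings = 1 - 3111/14915 = 79.14%


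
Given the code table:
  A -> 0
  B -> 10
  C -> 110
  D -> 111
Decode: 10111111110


Decoding:
10 -> B
111 -> D
111 -> D
110 -> C


Result: BDDC


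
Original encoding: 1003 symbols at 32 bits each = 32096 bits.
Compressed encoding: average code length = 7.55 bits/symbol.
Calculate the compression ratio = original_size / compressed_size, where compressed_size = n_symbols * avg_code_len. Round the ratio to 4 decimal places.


original_size = n_symbols * orig_bits = 1003 * 32 = 32096 bits
compressed_size = n_symbols * avg_code_len = 1003 * 7.55 = 7572.65 bits
ratio = original_size / compressed_size = 32096 / 7572.65 = 4.2384

Compression ratio = 4.2384


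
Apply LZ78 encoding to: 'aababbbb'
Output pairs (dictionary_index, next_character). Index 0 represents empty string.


LZ78 encoding steps:
Dictionary: {0: ''}
Step 1: w='' (idx 0), next='a' -> output (0, 'a'), add 'a' as idx 1
Step 2: w='a' (idx 1), next='b' -> output (1, 'b'), add 'ab' as idx 2
Step 3: w='ab' (idx 2), next='b' -> output (2, 'b'), add 'abb' as idx 3
Step 4: w='' (idx 0), next='b' -> output (0, 'b'), add 'b' as idx 4
Step 5: w='b' (idx 4), end of input -> output (4, '')


Encoded: [(0, 'a'), (1, 'b'), (2, 'b'), (0, 'b'), (4, '')]


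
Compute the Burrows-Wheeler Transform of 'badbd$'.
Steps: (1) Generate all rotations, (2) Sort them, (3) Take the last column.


Rotations (sorted):
  0: $badbd -> last char: d
  1: adbd$b -> last char: b
  2: badbd$ -> last char: $
  3: bd$bad -> last char: d
  4: d$badb -> last char: b
  5: dbd$ba -> last char: a


BWT = db$dba


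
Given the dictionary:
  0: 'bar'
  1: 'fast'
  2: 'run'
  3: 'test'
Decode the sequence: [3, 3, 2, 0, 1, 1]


Look up each index in the dictionary:
  3 -> 'test'
  3 -> 'test'
  2 -> 'run'
  0 -> 'bar'
  1 -> 'fast'
  1 -> 'fast'

Decoded: "test test run bar fast fast"


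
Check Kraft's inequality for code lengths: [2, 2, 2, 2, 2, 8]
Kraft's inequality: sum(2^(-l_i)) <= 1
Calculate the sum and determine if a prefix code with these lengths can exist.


Sum = 2^(-2) + 2^(-2) + 2^(-2) + 2^(-2) + 2^(-2) + 2^(-8)
    = 0.25 + 0.25 + 0.25 + 0.25 + 0.25 + 0.00390625
    = 321/256 = 1.25390625
Since 1.25390625 > 1, Kraft's inequality is NOT satisfied.
A prefix code with these lengths CANNOT exist.

Kraft sum = 1.25390625. Not satisfied.


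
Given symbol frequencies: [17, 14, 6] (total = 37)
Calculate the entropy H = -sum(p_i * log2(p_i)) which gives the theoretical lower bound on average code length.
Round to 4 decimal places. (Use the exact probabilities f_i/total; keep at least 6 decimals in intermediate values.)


Per-symbol terms -p_i * log2(p_i) with p_i = f_i/37:
  p = 17/37 = 0.459459: log2(p) = -1.121991, -p*log2(p) = 0.515509
  p = 14/37 = 0.378378: log2(p) = -1.402098, -p*log2(p) = 0.530524
  p = 6/37 = 0.162162: log2(p) = -2.624491, -p*log2(p) = 0.425593
H = 0.515509 + 0.530524 + 0.425593 = 1.471626

H = 1.4716 bits/symbol


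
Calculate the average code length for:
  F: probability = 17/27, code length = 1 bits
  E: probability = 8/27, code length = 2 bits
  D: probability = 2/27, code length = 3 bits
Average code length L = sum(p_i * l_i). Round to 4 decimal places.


Weighted contributions p_i * l_i:
  F: (17/27) * 1 = 17/27
  E: (8/27) * 2 = 16/27
  D: (2/27) * 3 = 6/27
Sum = (17 + 16 + 6)/27 = 39/27

L = 39/27 = 1.4444 bits/symbol


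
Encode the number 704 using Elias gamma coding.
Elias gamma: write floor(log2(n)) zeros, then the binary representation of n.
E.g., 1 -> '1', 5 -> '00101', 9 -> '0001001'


num_bits = floor(log2(704)) + 1 = 10
leading_zeros = num_bits - 1 = 9
binary(704) = 1011000000

Elias gamma(704) = '000000000' + '1011000000' = 0000000001011000000 (19 bits)


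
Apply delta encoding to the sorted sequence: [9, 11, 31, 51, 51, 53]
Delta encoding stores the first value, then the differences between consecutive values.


First value: 9
Deltas:
  11 - 9 = 2
  31 - 11 = 20
  51 - 31 = 20
  51 - 51 = 0
  53 - 51 = 2


Delta encoded: [9, 2, 20, 20, 0, 2]


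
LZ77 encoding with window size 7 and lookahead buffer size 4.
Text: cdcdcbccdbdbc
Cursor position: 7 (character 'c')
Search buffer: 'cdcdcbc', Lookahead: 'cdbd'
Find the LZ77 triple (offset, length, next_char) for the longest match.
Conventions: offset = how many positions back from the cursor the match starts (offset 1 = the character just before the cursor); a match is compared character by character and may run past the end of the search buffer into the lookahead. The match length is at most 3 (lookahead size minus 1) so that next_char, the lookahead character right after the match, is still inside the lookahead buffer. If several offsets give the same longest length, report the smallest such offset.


Try each offset into the search buffer:
  offset=1 (pos 6, char 'c'): match length 1
  offset=2 (pos 5, char 'b'): match length 0
  offset=3 (pos 4, char 'c'): match length 1
  offset=4 (pos 3, char 'd'): match length 0
  offset=5 (pos 2, char 'c'): match length 2
  offset=6 (pos 1, char 'd'): match length 0
  offset=7 (pos 0, char 'c'): match length 2
Longest match has length 2, found at offsets 5, 7; take the smallest, offset 5.
next_char = character at position 7 + 2 = 9 -> 'b'

Best match: offset=5, length=2 (matching 'cd' starting at position 2)
LZ77 triple: (5, 2, 'b')


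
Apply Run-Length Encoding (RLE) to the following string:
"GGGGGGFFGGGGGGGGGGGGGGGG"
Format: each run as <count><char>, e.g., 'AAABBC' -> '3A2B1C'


Scanning runs left to right:
  i=0: run of 'G' x 6 -> '6G'
  i=6: run of 'F' x 2 -> '2F'
  i=8: run of 'G' x 16 -> '16G'

RLE = 6G2F16G


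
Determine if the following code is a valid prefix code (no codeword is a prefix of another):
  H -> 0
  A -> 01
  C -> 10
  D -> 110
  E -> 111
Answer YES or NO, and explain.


Checking each pair (does one codeword prefix another?):
  H='0' vs A='01': prefix -- VIOLATION

NO -- this is NOT a valid prefix code. H (0) is a prefix of A (01).


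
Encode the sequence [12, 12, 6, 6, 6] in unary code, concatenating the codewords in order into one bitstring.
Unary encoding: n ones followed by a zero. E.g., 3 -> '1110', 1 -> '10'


Encode each number as n ones followed by a terminating 0:
  12 -> 1111111111110 (13 bits)
  12 -> 1111111111110 (13 bits)
  6 -> 1111110 (7 bits)
  6 -> 1111110 (7 bits)
  6 -> 1111110 (7 bits)
Total length = 13 + 13 + 7 + 7 + 7 = 47 bits.

Unary([12, 12, 6, 6, 6]) = 11111111111101111111111110111111011111101111110 (47 bits)


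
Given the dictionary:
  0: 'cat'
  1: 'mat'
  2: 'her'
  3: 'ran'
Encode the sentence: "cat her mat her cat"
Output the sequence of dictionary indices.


Look up each word in the dictionary:
  'cat' -> 0
  'her' -> 2
  'mat' -> 1
  'her' -> 2
  'cat' -> 0

Encoded: [0, 2, 1, 2, 0]


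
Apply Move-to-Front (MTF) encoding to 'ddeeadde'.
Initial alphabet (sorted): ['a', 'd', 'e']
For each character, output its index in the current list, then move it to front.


MTF encoding:
'd': index 1 in ['a', 'd', 'e'] -> ['d', 'a', 'e']
'd': index 0 in ['d', 'a', 'e'] -> ['d', 'a', 'e']
'e': index 2 in ['d', 'a', 'e'] -> ['e', 'd', 'a']
'e': index 0 in ['e', 'd', 'a'] -> ['e', 'd', 'a']
'a': index 2 in ['e', 'd', 'a'] -> ['a', 'e', 'd']
'd': index 2 in ['a', 'e', 'd'] -> ['d', 'a', 'e']
'd': index 0 in ['d', 'a', 'e'] -> ['d', 'a', 'e']
'e': index 2 in ['d', 'a', 'e'] -> ['e', 'd', 'a']


Output: [1, 0, 2, 0, 2, 2, 0, 2]
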